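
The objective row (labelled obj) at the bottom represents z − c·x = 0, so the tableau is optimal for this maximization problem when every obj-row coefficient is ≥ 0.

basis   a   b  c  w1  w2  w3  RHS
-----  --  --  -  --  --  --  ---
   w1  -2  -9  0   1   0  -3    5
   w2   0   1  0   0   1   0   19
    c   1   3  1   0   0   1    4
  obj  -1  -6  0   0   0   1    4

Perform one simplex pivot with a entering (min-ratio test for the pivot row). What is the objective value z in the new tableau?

8

Ratio test on column a — row 1: entry -2 ≤ 0; row 2: entry 0 ≤ 0; row 3: 4/1 = 4. Minimum is 4 at row 3 (c leaves); pivot element 1.
Pivot on row 3; the obj-row RHS becomes 4 − (-1)·4 = 8.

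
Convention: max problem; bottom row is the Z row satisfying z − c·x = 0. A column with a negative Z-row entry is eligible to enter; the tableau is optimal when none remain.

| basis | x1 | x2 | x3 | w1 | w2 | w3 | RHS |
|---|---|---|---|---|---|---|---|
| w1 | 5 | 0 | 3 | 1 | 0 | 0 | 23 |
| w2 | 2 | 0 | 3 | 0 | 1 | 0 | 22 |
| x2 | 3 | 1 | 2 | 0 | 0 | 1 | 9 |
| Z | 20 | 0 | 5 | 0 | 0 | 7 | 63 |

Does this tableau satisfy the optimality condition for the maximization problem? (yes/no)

yes

Every Z-row coefficient is ≥ 0, so the tableau is optimal.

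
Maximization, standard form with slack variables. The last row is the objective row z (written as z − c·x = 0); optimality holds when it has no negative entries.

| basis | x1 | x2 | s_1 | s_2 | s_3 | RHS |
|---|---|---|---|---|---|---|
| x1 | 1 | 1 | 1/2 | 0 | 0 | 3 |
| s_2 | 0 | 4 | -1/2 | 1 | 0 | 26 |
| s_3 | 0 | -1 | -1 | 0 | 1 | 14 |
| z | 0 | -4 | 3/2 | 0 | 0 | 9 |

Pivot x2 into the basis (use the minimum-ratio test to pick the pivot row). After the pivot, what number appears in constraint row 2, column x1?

-4

Ratio test on column x2 — row 1: 3/1 = 3; row 2: 26/4 = 13/2; row 3: entry -1 ≤ 0. Minimum is 3 at row 1 (x1 leaves); pivot element 1.
Divide row 1 by 1; eliminate column x2 from the other rows.
Row 2 update in column x1: 0 − 4·1 = -4.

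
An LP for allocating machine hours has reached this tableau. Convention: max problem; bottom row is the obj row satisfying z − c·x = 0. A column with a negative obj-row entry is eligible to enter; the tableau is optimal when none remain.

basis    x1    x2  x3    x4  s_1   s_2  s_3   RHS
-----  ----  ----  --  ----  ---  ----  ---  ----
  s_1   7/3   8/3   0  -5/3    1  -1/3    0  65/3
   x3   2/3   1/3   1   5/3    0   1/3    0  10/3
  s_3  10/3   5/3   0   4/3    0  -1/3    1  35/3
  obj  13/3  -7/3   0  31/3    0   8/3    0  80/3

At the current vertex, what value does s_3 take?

s_3 is basic (row 3); its value is the RHS of that row, 35/3.

35/3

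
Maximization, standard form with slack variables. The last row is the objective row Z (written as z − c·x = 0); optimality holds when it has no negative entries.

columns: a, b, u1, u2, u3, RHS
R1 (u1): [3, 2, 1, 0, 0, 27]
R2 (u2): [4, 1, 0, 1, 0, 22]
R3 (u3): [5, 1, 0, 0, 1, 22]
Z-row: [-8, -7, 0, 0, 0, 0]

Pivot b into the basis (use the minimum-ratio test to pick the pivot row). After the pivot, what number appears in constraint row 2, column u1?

-1/2

Ratio test on column b — row 1: 27/2 = 27/2; row 2: 22/1 = 22; row 3: 22/1 = 22. Minimum is 27/2 at row 1 (u1 leaves); pivot element 2.
Divide row 1 by 2; eliminate column b from the other rows.
Row 2 update in column u1: 0 − 1·(1/2) = -1/2.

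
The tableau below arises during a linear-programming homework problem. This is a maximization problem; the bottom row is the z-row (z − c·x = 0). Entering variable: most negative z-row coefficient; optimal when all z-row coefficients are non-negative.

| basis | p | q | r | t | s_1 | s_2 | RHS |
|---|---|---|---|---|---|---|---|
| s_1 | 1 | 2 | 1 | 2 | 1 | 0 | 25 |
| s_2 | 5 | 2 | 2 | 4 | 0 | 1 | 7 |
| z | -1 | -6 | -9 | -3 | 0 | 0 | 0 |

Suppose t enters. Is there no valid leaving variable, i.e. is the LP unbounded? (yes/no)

Column t has positive entries in row(s) 1, 2, so the ratio test bounds it — not unbounded.

no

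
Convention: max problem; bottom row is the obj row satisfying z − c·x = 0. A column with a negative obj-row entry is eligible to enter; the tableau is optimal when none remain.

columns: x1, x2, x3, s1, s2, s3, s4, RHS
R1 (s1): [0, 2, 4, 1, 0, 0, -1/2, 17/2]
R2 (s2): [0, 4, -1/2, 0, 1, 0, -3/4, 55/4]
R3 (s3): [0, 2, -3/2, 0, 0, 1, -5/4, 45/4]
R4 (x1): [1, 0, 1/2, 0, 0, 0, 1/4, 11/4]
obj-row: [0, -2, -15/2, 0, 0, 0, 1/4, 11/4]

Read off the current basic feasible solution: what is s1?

s1 is basic (row 1); its value is the RHS of that row, 17/2.

17/2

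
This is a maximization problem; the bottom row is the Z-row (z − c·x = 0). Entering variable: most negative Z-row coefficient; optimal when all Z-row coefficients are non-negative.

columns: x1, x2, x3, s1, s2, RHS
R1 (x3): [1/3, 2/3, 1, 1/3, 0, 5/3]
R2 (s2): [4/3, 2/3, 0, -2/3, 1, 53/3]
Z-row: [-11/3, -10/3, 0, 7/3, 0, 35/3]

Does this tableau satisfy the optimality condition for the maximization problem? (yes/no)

The Z-row has a negative entry -11/3 in column x1, so it is not optimal.

no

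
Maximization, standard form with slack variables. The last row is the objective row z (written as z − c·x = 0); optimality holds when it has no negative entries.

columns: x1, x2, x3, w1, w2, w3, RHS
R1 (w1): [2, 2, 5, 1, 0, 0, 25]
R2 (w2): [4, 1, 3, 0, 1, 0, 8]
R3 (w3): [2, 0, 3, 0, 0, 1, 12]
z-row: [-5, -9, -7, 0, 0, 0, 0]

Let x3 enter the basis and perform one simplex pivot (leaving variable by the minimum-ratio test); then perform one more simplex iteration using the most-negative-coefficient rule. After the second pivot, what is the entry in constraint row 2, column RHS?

Ratio test on column x3 — row 1: 25/5 = 5; row 2: 8/3 = 8/3; row 3: 12/3 = 4. Minimum is 8/3 at row 2 (w2 leaves); pivot element 3.
Divide row 2 by 3; eliminate column x3 from the other rows.
Second iteration: most negative z-row entry is -20/3 in column x2, so x2 enters.
Ratio test on column x2 — row 1: (35/3)/(1/3) = 35; row 2: (8/3)/(1/3) = 8; row 3: entry -1 ≤ 0. Minimum is 8 at row 2 (x3 leaves); pivot element 1/3.
Divide row 2 by 1/3; eliminate column x2 from the other rows.
After both pivots, the entry at constraint row 2, column RHS is 8.

8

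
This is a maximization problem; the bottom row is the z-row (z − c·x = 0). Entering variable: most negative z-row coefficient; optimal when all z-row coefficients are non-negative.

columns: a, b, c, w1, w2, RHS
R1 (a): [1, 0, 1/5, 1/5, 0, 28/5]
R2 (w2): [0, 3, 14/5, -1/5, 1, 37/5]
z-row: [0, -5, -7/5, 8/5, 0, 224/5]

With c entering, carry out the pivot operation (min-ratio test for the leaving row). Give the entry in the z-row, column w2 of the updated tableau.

1/2

Ratio test on column c — row 1: (28/5)/(1/5) = 28; row 2: (37/5)/(14/5) = 37/14. Minimum is 37/14 at row 2 (w2 leaves); pivot element 14/5.
Divide row 2 by 14/5; eliminate column c from the other rows.
z-row update in column w2: 0 − (-7/5)·(5/14) = 1/2.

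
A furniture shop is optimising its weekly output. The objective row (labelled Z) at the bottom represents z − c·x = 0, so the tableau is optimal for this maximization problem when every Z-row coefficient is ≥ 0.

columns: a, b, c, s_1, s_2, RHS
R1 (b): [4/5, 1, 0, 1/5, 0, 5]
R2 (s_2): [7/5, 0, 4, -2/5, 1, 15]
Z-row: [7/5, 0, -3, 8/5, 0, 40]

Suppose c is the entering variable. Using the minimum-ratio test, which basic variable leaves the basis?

Column c entries and ratios — b: 0 ≤ 0, skip; s_2: 15/4 = 15/4.
Smallest ratio is 15/4 in the row of s_2, so s_2 leaves.

s_2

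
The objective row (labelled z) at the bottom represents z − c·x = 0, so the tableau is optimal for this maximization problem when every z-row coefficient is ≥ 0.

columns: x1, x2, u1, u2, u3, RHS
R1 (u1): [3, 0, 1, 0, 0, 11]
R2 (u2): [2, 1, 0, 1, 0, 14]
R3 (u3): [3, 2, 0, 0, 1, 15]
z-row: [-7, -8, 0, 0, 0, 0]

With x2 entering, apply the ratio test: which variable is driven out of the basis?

u3

Column x2 entries and ratios — u1: 0 ≤ 0, skip; u2: 14/1 = 14; u3: 15/2 = 15/2.
Smallest ratio is 15/2 in the row of u3, so u3 leaves.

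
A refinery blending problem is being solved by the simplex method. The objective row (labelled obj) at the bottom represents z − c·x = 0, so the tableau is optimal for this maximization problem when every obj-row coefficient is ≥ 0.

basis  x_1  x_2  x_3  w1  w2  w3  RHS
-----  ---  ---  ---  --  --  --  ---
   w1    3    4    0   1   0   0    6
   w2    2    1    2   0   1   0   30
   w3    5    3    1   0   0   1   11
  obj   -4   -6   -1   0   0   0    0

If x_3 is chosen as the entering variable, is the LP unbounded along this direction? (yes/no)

Column x_3 has positive entries in row(s) 2, 3, so the ratio test bounds it — not unbounded.

no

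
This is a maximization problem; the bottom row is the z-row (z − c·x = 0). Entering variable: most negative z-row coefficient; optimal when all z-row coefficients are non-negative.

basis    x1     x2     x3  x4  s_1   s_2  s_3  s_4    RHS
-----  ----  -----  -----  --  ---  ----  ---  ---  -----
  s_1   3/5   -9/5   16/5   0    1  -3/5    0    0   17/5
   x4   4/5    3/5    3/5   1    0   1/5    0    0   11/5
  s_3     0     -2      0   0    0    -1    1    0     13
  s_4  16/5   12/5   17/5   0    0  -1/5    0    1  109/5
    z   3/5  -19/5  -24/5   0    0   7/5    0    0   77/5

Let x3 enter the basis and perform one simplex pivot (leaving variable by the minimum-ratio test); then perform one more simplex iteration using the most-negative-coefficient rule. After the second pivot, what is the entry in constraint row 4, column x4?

Ratio test on column x3 — row 1: (17/5)/(16/5) = 17/16; row 2: (11/5)/(3/5) = 11/3; row 3: entry 0 ≤ 0; row 4: (109/5)/(17/5) = 109/17. Minimum is 17/16 at row 1 (s_1 leaves); pivot element 16/5.
Divide row 1 by 16/5; eliminate column x3 from the other rows.
Second iteration: most negative z-row entry is -13/2 in column x2, so x2 enters.
Ratio test on column x2 — row 1: entry -9/16 ≤ 0; row 2: (25/16)/(15/16) = 5/3; row 3: entry -2 ≤ 0; row 4: (291/16)/(69/16) = 97/23. Minimum is 5/3 at row 2 (x4 leaves); pivot element 15/16.
Divide row 2 by 15/16; eliminate column x2 from the other rows.
After both pivots, the entry at constraint row 4, column x4 is -23/5.

-23/5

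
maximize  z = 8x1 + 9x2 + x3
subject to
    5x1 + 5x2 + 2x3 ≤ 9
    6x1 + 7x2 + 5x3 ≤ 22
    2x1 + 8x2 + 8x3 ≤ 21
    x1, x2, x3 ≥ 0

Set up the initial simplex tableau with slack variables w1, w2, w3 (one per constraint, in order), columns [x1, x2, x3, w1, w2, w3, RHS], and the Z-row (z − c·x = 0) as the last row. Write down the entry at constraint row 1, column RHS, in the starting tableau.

The RHS of constraint 1 is b_1 = 9.

9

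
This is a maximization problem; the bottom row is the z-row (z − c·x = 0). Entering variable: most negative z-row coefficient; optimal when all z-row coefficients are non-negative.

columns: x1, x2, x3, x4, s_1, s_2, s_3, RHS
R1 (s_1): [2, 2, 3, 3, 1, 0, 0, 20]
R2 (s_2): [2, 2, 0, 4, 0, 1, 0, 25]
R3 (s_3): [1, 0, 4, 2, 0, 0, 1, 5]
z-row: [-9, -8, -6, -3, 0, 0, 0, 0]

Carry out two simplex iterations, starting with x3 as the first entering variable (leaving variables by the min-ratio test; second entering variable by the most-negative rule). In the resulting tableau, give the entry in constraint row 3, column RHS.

Ratio test on column x3 — row 1: 20/3 = 20/3; row 2: entry 0 ≤ 0; row 3: 5/4 = 5/4. Minimum is 5/4 at row 3 (s_3 leaves); pivot element 4.
Divide row 3 by 4; eliminate column x3 from the other rows.
Second iteration: most negative z-row entry is -8 in column x2, so x2 enters.
Ratio test on column x2 — row 1: (65/4)/2 = 65/8; row 2: 25/2 = 25/2; row 3: entry 0 ≤ 0. Minimum is 65/8 at row 1 (s_1 leaves); pivot element 2.
Divide row 1 by 2; eliminate column x2 from the other rows.
After both pivots, the entry at constraint row 3, column RHS is 5/4.

5/4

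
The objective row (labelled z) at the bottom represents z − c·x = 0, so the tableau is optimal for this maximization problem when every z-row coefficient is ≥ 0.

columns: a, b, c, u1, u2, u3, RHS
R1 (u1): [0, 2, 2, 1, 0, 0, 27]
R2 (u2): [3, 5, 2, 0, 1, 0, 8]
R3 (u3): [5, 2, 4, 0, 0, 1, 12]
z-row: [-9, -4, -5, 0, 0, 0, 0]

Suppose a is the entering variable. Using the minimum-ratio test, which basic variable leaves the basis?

Column a entries and ratios — u1: 0 ≤ 0, skip; u2: 8/3 = 8/3; u3: 12/5 = 12/5.
Smallest ratio is 12/5 in the row of u3, so u3 leaves.

u3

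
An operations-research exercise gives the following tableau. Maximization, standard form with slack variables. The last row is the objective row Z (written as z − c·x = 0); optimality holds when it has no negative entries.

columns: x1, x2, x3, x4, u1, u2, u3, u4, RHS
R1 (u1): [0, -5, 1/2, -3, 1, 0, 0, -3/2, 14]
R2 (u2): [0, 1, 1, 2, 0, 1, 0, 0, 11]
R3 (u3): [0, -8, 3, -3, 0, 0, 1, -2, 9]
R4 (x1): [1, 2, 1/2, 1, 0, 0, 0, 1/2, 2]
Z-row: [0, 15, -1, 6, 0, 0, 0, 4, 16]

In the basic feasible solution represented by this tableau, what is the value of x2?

x2 is not in the basis, so in the current basic feasible solution x2 = 0.

0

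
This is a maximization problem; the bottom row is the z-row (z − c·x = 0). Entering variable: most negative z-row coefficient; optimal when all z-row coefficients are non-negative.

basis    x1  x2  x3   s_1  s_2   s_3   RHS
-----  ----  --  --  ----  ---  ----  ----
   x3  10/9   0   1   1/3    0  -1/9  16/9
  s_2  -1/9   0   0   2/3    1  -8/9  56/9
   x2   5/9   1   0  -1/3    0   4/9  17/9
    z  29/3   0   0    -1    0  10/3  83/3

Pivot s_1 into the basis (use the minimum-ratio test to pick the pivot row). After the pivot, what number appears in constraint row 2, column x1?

-7/3

Ratio test on column s_1 — row 1: (16/9)/(1/3) = 16/3; row 2: (56/9)/(2/3) = 28/3; row 3: entry -1/3 ≤ 0. Minimum is 16/3 at row 1 (x3 leaves); pivot element 1/3.
Divide row 1 by 1/3; eliminate column s_1 from the other rows.
Row 2 update in column x1: -1/9 − (2/3)·(10/3) = -7/3.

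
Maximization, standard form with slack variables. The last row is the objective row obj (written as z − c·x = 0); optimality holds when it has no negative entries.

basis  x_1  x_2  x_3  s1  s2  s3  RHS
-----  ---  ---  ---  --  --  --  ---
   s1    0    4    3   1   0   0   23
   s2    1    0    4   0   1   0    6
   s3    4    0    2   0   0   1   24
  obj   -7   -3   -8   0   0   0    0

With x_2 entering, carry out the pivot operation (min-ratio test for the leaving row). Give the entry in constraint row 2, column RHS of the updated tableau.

Ratio test on column x_2 — row 1: 23/4 = 23/4; row 2: entry 0 ≤ 0; row 3: entry 0 ≤ 0. Minimum is 23/4 at row 1 (s1 leaves); pivot element 4.
Divide row 1 by 4; eliminate column x_2 from the other rows.
Row 2 update in column RHS: 6 − 0·(23/4) = 6.

6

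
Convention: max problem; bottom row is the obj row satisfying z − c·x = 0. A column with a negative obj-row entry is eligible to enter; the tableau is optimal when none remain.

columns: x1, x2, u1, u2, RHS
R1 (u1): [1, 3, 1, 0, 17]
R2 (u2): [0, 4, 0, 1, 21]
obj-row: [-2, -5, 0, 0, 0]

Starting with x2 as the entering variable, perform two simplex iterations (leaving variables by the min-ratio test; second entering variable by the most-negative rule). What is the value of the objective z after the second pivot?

Ratio test on column x2 — row 1: 17/3 = 17/3; row 2: 21/4 = 21/4. Minimum is 21/4 at row 2 (u2 leaves); pivot element 4.
Pivot on row 2; the obj-row RHS becomes 0 − (-5)·(21/4) = 105/4.
Next entering variable (most negative obj-row entry -2): x1.
Ratio test on column x1 — row 1: (5/4)/1 = 5/4; row 2: entry 0 ≤ 0. Minimum is 5/4 at row 1 (u1 leaves); pivot element 1.
After the second pivot the obj-row RHS is 105/4 − (-2)·(5/4) = 115/4.

115/4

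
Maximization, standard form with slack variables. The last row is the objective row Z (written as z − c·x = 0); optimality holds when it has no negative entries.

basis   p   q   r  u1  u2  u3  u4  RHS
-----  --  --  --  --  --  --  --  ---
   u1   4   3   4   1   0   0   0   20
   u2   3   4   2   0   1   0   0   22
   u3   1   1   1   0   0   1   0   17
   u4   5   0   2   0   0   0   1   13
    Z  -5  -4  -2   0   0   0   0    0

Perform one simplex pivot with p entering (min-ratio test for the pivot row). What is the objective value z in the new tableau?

Ratio test on column p — row 1: 20/4 = 5; row 2: 22/3 = 22/3; row 3: 17/1 = 17; row 4: 13/5 = 13/5. Minimum is 13/5 at row 4 (u4 leaves); pivot element 5.
Pivot on row 4; the Z-row RHS becomes 0 − (-5)·(13/5) = 13.

13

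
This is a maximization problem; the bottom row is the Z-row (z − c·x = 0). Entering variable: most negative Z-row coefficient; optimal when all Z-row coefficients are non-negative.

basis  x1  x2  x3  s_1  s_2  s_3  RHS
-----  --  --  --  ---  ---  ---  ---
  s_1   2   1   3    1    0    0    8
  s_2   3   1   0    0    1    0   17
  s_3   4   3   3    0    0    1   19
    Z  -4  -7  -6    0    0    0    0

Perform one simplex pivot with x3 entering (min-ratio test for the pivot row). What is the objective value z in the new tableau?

16

Ratio test on column x3 — row 1: 8/3 = 8/3; row 2: entry 0 ≤ 0; row 3: 19/3 = 19/3. Minimum is 8/3 at row 1 (s_1 leaves); pivot element 3.
Pivot on row 1; the Z-row RHS becomes 0 − (-6)·(8/3) = 16.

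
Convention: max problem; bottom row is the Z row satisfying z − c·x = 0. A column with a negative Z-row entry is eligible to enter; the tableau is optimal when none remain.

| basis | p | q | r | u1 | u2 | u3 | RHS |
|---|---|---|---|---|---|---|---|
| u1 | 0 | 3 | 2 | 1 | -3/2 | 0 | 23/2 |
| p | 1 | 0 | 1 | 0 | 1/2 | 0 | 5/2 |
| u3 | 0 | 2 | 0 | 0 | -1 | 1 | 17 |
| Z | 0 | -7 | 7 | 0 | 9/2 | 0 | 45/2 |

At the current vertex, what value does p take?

p is basic (row 2); its value is the RHS of that row, 5/2.

5/2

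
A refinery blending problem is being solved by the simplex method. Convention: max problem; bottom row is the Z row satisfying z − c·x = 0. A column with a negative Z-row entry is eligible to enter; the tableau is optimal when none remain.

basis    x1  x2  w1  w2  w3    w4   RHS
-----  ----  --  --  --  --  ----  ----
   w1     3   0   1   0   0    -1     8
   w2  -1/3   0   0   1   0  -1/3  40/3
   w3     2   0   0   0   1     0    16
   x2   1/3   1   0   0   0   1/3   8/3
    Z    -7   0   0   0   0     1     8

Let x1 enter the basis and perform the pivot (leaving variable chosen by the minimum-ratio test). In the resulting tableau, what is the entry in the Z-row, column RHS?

Ratio test on column x1 — row 1: 8/3 = 8/3; row 2: entry -1/3 ≤ 0; row 3: 16/2 = 8; row 4: (8/3)/(1/3) = 8. Minimum is 8/3 at row 1 (w1 leaves); pivot element 3.
Divide row 1 by 3; eliminate column x1 from the other rows.
Z-row update in column RHS: 8 − (-7)·(8/3) = 80/3.

80/3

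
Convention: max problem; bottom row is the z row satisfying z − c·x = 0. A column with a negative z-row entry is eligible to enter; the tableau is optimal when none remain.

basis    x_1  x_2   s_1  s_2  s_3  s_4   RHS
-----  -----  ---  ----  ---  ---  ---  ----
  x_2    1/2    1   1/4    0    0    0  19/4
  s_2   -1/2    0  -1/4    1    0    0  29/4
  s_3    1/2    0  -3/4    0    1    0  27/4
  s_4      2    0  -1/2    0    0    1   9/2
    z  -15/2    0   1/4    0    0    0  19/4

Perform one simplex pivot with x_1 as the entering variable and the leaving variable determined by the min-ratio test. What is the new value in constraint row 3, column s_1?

-5/8

Ratio test on column x_1 — row 1: (19/4)/(1/2) = 19/2; row 2: entry -1/2 ≤ 0; row 3: (27/4)/(1/2) = 27/2; row 4: (9/2)/2 = 9/4. Minimum is 9/4 at row 4 (s_4 leaves); pivot element 2.
Divide row 4 by 2; eliminate column x_1 from the other rows.
Row 3 update in column s_1: -3/4 − (1/2)·(-1/4) = -5/8.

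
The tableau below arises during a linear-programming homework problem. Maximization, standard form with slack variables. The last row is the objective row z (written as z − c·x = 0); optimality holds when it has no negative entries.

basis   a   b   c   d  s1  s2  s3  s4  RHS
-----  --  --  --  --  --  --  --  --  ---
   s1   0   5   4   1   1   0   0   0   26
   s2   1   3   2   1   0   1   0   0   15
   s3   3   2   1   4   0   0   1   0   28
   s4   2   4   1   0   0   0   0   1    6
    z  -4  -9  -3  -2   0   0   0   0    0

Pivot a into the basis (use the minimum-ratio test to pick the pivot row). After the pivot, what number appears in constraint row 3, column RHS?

19

Ratio test on column a — row 1: entry 0 ≤ 0; row 2: 15/1 = 15; row 3: 28/3 = 28/3; row 4: 6/2 = 3. Minimum is 3 at row 4 (s4 leaves); pivot element 2.
Divide row 4 by 2; eliminate column a from the other rows.
Row 3 update in column RHS: 28 − 3·3 = 19.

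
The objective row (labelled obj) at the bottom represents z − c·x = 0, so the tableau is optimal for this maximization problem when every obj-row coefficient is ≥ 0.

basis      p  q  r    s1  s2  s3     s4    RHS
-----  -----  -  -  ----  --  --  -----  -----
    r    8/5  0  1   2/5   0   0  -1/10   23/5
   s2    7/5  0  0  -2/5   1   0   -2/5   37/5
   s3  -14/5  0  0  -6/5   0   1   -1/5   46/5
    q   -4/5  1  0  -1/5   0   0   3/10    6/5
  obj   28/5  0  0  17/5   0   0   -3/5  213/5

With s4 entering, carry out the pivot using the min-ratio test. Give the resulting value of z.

Ratio test on column s4 — row 1: entry -1/10 ≤ 0; row 2: entry -2/5 ≤ 0; row 3: entry -1/5 ≤ 0; row 4: (6/5)/(3/10) = 4. Minimum is 4 at row 4 (q leaves); pivot element 3/10.
Pivot on row 4; the obj-row RHS becomes 213/5 − (-3/5)·4 = 45.

45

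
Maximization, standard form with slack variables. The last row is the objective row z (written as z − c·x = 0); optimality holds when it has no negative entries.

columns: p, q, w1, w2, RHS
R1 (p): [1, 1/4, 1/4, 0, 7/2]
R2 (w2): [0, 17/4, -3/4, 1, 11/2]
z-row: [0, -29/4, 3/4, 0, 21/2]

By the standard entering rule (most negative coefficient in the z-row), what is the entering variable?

q

Negative z-row entries: q: -29/4.
The most negative is -29/4 in column q, so q enters.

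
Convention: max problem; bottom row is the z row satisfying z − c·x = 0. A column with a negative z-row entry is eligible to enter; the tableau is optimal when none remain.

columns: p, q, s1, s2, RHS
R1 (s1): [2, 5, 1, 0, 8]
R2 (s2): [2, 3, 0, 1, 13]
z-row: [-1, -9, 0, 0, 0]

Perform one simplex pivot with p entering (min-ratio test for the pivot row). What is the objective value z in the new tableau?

Ratio test on column p — row 1: 8/2 = 4; row 2: 13/2 = 13/2. Minimum is 4 at row 1 (s1 leaves); pivot element 2.
Pivot on row 1; the z-row RHS becomes 0 − (-1)·4 = 4.

4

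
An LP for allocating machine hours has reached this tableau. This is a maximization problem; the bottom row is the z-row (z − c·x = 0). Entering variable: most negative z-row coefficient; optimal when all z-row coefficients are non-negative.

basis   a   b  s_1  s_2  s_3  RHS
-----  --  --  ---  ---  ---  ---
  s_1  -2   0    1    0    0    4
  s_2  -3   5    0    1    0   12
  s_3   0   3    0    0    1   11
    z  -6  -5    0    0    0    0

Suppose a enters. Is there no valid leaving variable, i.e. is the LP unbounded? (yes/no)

yes

Every constraint-row entry in column a is ≤ 0, so increasing a is unbounded.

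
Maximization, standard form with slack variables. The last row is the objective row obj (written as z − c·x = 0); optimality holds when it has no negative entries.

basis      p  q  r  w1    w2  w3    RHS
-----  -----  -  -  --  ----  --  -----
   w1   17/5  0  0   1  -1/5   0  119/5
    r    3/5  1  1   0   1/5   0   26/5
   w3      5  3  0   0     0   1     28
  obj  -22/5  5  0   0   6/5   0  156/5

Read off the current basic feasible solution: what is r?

26/5

r is basic (row 2); its value is the RHS of that row, 26/5.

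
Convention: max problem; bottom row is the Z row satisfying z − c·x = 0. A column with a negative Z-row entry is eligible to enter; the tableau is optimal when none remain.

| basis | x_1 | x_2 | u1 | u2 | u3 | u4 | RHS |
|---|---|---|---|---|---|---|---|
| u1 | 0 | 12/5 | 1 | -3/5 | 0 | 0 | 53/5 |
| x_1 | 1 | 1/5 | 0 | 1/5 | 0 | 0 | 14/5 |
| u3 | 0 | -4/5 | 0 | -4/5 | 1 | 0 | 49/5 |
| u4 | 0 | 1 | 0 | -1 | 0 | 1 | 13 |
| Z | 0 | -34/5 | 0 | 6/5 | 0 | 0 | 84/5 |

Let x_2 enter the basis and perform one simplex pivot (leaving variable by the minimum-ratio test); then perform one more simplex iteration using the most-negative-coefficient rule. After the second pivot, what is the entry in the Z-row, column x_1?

Ratio test on column x_2 — row 1: (53/5)/(12/5) = 53/12; row 2: (14/5)/(1/5) = 14; row 3: entry -4/5 ≤ 0; row 4: 13/1 = 13. Minimum is 53/12 at row 1 (u1 leaves); pivot element 12/5.
Divide row 1 by 12/5; eliminate column x_2 from the other rows.
Second iteration: most negative Z-row entry is -1/2 in column u2, so u2 enters.
Ratio test on column u2 — row 1: entry -1/4 ≤ 0; row 2: (23/12)/(1/4) = 23/3; row 3: entry -1 ≤ 0; row 4: entry -3/4 ≤ 0. Minimum is 23/3 at row 2 (x_1 leaves); pivot element 1/4.
Divide row 2 by 1/4; eliminate column u2 from the other rows.
After both pivots, the entry at the Z-row, column x_1 is 2.

2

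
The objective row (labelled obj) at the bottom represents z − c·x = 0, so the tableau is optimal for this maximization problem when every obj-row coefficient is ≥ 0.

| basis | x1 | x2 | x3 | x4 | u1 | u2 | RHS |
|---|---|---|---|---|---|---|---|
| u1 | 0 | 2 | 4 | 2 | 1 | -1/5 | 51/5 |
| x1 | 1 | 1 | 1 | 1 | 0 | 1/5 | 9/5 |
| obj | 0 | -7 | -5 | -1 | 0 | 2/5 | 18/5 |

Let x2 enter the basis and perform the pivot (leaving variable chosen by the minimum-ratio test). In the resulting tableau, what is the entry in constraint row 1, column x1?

Ratio test on column x2 — row 1: (51/5)/2 = 51/10; row 2: (9/5)/1 = 9/5. Minimum is 9/5 at row 2 (x1 leaves); pivot element 1.
Divide row 2 by 1; eliminate column x2 from the other rows.
Row 1 update in column x1: 0 − 2·1 = -2.

-2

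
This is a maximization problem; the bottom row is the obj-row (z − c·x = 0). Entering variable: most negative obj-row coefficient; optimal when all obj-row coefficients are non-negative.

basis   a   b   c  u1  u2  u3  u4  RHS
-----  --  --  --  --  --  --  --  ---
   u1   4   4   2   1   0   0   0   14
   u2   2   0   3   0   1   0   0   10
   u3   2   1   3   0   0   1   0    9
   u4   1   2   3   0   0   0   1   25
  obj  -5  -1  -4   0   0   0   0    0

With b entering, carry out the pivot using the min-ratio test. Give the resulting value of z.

7/2

Ratio test on column b — row 1: 14/4 = 7/2; row 2: entry 0 ≤ 0; row 3: 9/1 = 9; row 4: 25/2 = 25/2. Minimum is 7/2 at row 1 (u1 leaves); pivot element 4.
Pivot on row 1; the obj-row RHS becomes 0 − (-1)·(7/2) = 7/2.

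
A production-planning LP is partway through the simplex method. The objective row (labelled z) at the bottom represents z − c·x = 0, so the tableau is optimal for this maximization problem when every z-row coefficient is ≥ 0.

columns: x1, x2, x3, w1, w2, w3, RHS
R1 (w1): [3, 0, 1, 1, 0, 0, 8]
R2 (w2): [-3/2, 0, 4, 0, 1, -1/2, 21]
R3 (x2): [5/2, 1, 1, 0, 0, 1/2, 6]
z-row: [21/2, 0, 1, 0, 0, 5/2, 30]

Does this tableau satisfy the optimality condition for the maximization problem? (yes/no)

yes

Every z-row coefficient is ≥ 0, so the tableau is optimal.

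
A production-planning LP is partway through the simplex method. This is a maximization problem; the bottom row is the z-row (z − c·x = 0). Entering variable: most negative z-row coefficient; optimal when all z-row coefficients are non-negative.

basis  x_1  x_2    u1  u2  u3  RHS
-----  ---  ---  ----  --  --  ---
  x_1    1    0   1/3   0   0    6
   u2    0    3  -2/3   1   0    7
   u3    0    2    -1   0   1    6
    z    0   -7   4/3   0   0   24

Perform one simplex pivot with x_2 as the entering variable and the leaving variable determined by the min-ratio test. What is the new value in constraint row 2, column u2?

1/3

Ratio test on column x_2 — row 1: entry 0 ≤ 0; row 2: 7/3 = 7/3; row 3: 6/2 = 3. Minimum is 7/3 at row 2 (u2 leaves); pivot element 3.
Divide row 2 by 3; eliminate column x_2 from the other rows.
In the new row 2, the u2 entry is the old entry divided by the pivot: 1/3 = 1/3.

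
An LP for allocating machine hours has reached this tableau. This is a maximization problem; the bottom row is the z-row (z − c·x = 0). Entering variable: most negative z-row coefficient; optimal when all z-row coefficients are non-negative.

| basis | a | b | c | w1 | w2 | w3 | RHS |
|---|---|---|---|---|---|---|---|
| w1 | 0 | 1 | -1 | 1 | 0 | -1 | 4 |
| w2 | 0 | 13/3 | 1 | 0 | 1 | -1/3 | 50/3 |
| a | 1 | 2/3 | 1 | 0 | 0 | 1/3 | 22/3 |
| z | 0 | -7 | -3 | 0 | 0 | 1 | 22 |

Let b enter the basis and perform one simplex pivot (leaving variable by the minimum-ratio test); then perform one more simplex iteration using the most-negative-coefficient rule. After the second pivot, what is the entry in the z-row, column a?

18/11

Ratio test on column b — row 1: 4/1 = 4; row 2: (50/3)/(13/3) = 50/13; row 3: (22/3)/(2/3) = 11. Minimum is 50/13 at row 2 (w2 leaves); pivot element 13/3.
Divide row 2 by 13/3; eliminate column b from the other rows.
Second iteration: most negative z-row entry is -18/13 in column c, so c enters.
Ratio test on column c — row 1: entry -16/13 ≤ 0; row 2: (50/13)/(3/13) = 50/3; row 3: (62/13)/(11/13) = 62/11. Minimum is 62/11 at row 3 (a leaves); pivot element 11/13.
Divide row 3 by 11/13; eliminate column c from the other rows.
After both pivots, the entry at the z-row, column a is 18/11.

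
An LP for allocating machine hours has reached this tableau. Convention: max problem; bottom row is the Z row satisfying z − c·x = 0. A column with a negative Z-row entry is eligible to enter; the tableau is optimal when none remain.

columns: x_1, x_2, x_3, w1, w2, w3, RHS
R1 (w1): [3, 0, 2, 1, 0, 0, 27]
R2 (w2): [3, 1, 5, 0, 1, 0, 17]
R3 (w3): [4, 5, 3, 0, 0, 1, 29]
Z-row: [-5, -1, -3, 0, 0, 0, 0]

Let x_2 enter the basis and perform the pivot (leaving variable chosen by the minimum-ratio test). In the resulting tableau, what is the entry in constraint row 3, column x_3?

3/5

Ratio test on column x_2 — row 1: entry 0 ≤ 0; row 2: 17/1 = 17; row 3: 29/5 = 29/5. Minimum is 29/5 at row 3 (w3 leaves); pivot element 5.
Divide row 3 by 5; eliminate column x_2 from the other rows.
In the new row 3, the x_3 entry is the old entry divided by the pivot: 3/5 = 3/5.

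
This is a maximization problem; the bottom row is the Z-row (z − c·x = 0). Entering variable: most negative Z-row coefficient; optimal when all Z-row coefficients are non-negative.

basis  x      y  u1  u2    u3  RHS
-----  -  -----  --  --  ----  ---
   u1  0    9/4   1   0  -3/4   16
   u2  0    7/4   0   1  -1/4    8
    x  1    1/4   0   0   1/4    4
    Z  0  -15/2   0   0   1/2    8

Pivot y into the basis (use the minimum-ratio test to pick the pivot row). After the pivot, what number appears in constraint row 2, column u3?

Ratio test on column y — row 1: 16/(9/4) = 64/9; row 2: 8/(7/4) = 32/7; row 3: 4/(1/4) = 16. Minimum is 32/7 at row 2 (u2 leaves); pivot element 7/4.
Divide row 2 by 7/4; eliminate column y from the other rows.
In the new row 2, the u3 entry is the old entry divided by the pivot: (-1/4)/(7/4) = -1/7.

-1/7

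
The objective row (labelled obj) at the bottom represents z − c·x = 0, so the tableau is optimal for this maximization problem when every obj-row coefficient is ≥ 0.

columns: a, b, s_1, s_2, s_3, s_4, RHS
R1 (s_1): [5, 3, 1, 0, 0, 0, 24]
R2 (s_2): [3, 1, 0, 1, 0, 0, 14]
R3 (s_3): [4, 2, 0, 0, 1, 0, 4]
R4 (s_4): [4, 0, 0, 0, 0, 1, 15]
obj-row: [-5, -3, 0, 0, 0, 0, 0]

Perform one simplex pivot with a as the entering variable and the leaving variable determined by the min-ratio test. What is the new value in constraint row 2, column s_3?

-3/4

Ratio test on column a — row 1: 24/5 = 24/5; row 2: 14/3 = 14/3; row 3: 4/4 = 1; row 4: 15/4 = 15/4. Minimum is 1 at row 3 (s_3 leaves); pivot element 4.
Divide row 3 by 4; eliminate column a from the other rows.
Row 2 update in column s_3: 0 − 3·(1/4) = -3/4.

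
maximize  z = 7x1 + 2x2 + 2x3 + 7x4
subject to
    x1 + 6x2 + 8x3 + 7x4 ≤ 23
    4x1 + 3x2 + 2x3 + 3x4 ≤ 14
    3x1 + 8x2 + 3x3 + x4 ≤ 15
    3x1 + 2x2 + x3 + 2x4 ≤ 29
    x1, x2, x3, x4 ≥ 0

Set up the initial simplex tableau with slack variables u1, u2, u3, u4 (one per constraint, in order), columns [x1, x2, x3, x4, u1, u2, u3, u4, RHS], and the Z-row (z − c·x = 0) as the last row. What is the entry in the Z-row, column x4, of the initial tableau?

The Z-row carries the negated objective coefficients: the x4 entry is -7.

-7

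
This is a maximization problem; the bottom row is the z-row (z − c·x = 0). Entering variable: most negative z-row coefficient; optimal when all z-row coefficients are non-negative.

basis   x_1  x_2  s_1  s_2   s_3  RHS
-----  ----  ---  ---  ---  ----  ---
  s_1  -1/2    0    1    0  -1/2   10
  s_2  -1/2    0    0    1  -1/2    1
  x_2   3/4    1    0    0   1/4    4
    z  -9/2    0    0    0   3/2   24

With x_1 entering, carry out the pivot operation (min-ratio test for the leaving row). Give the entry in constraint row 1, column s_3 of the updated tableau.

Ratio test on column x_1 — row 1: entry -1/2 ≤ 0; row 2: entry -1/2 ≤ 0; row 3: 4/(3/4) = 16/3. Minimum is 16/3 at row 3 (x_2 leaves); pivot element 3/4.
Divide row 3 by 3/4; eliminate column x_1 from the other rows.
Row 1 update in column s_3: -1/2 − (-1/2)·(1/3) = -1/3.

-1/3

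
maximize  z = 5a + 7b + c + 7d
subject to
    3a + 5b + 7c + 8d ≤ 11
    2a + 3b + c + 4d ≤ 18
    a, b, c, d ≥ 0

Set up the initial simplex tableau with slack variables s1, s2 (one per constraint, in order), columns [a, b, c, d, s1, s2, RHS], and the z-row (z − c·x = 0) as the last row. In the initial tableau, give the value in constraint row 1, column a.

Constraint 1 has coefficient 3 on a.

3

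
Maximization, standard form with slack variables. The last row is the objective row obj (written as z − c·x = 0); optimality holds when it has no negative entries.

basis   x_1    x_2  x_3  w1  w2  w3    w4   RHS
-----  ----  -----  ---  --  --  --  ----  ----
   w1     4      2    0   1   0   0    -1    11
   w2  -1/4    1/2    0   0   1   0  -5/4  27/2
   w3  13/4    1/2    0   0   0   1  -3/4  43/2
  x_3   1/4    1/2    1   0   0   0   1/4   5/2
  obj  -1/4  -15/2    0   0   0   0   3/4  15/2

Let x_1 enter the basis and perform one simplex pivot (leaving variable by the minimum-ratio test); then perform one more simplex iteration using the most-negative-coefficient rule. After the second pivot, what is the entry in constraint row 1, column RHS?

Ratio test on column x_1 — row 1: 11/4 = 11/4; row 2: entry -1/4 ≤ 0; row 3: (43/2)/(13/4) = 86/13; row 4: (5/2)/(1/4) = 10. Minimum is 11/4 at row 1 (w1 leaves); pivot element 4.
Divide row 1 by 4; eliminate column x_1 from the other rows.
Second iteration: most negative obj-row entry is -59/8 in column x_2, so x_2 enters.
Ratio test on column x_2 — row 1: (11/4)/(1/2) = 11/2; row 2: (227/16)/(5/8) = 227/10; row 3: entry -9/8 ≤ 0; row 4: (29/16)/(3/8) = 29/6. Minimum is 29/6 at row 4 (x_3 leaves); pivot element 3/8.
Divide row 4 by 3/8; eliminate column x_2 from the other rows.
After both pivots, the entry at constraint row 1, column RHS is 1/3.

1/3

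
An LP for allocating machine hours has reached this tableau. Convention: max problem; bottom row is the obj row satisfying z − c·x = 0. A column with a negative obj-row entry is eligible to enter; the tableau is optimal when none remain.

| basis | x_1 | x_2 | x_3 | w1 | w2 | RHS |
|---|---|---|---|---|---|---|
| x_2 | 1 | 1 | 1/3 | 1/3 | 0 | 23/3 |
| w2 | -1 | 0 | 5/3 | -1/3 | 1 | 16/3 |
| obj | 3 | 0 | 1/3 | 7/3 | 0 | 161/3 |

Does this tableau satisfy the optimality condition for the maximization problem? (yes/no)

Every obj-row coefficient is ≥ 0, so the tableau is optimal.

yes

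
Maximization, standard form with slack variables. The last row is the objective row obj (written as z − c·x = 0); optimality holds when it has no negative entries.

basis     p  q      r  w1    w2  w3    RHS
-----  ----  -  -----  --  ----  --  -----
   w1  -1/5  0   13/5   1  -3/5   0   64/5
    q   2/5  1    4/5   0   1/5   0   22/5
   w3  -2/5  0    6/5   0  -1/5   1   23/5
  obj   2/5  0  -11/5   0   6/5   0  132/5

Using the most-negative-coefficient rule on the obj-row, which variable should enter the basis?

Negative obj-row entries: r: -11/5.
The most negative is -11/5 in column r, so r enters.

r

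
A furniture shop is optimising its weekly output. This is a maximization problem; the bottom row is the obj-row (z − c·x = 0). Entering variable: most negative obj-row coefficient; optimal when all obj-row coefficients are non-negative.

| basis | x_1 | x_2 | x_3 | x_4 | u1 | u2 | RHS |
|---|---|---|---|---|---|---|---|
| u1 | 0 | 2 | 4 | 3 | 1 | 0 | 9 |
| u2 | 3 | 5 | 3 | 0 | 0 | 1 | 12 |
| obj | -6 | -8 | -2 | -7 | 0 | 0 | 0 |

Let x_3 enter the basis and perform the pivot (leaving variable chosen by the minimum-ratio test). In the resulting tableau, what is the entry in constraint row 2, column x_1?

3

Ratio test on column x_3 — row 1: 9/4 = 9/4; row 2: 12/3 = 4. Minimum is 9/4 at row 1 (u1 leaves); pivot element 4.
Divide row 1 by 4; eliminate column x_3 from the other rows.
Row 2 update in column x_1: 3 − 3·0 = 3.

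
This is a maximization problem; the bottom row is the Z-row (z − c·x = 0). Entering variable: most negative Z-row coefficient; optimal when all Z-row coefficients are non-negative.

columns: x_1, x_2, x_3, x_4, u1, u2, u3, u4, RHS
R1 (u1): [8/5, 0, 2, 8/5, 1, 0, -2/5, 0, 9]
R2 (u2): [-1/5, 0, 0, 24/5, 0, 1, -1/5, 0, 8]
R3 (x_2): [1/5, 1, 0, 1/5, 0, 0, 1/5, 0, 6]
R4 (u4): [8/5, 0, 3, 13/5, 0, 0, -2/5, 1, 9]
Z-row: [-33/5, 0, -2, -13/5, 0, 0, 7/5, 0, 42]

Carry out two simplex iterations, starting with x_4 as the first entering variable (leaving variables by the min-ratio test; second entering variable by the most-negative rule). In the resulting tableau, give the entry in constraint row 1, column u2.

Ratio test on column x_4 — row 1: 9/(8/5) = 45/8; row 2: 8/(24/5) = 5/3; row 3: 6/(1/5) = 30; row 4: 9/(13/5) = 45/13. Minimum is 5/3 at row 2 (u2 leaves); pivot element 24/5.
Divide row 2 by 24/5; eliminate column x_4 from the other rows.
Second iteration: most negative Z-row entry is -161/24 in column x_1, so x_1 enters.
Ratio test on column x_1 — row 1: (19/3)/(5/3) = 19/5; row 2: entry -1/24 ≤ 0; row 3: (17/3)/(5/24) = 136/5; row 4: (14/3)/(41/24) = 112/41. Minimum is 112/41 at row 4 (u4 leaves); pivot element 41/24.
Divide row 4 by 41/24; eliminate column x_1 from the other rows.
After both pivots, the entry at constraint row 1, column u2 is 8/41.

8/41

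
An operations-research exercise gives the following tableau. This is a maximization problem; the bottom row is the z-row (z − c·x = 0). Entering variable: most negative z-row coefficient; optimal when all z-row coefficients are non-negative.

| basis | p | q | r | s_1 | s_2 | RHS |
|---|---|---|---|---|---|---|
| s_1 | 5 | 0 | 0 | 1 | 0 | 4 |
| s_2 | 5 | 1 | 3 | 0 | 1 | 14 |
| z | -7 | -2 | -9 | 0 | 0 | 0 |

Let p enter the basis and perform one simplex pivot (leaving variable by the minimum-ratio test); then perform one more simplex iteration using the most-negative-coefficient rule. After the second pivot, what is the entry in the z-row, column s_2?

3

Ratio test on column p — row 1: 4/5 = 4/5; row 2: 14/5 = 14/5. Minimum is 4/5 at row 1 (s_1 leaves); pivot element 5.
Divide row 1 by 5; eliminate column p from the other rows.
Second iteration: most negative z-row entry is -9 in column r, so r enters.
Ratio test on column r — row 1: entry 0 ≤ 0; row 2: 10/3 = 10/3. Minimum is 10/3 at row 2 (s_2 leaves); pivot element 3.
Divide row 2 by 3; eliminate column r from the other rows.
After both pivots, the entry at the z-row, column s_2 is 3.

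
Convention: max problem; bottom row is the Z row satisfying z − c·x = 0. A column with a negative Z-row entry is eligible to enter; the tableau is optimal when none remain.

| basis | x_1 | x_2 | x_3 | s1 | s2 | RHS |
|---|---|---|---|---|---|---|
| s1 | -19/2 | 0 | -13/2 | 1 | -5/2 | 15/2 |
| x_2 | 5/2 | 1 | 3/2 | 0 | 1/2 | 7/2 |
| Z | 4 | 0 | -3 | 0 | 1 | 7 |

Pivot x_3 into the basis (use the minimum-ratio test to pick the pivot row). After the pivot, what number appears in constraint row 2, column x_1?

Ratio test on column x_3 — row 1: entry -13/2 ≤ 0; row 2: (7/2)/(3/2) = 7/3. Minimum is 7/3 at row 2 (x_2 leaves); pivot element 3/2.
Divide row 2 by 3/2; eliminate column x_3 from the other rows.
In the new row 2, the x_1 entry is the old entry divided by the pivot: (5/2)/(3/2) = 5/3.

5/3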